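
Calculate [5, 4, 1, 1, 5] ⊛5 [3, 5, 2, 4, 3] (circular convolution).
Use y[k] = Σ_j x[j]·h[(k-j) mod 5]. y[0] = 5×3 + 4×3 + 1×4 + 1×2 + 5×5 = 58; y[1] = 5×5 + 4×3 + 1×3 + 1×4 + 5×2 = 54; y[2] = 5×2 + 4×5 + 1×3 + 1×3 + 5×4 = 56; y[3] = 5×4 + 4×2 + 1×5 + 1×3 + 5×3 = 51; y[4] = 5×3 + 4×4 + 1×2 + 1×5 + 5×3 = 53. Result: [58, 54, 56, 51, 53]

[58, 54, 56, 51, 53]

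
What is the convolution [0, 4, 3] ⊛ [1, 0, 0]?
y[0] = 0×1 = 0; y[1] = 0×0 + 4×1 = 4; y[2] = 0×0 + 4×0 + 3×1 = 3; y[3] = 4×0 + 3×0 = 0; y[4] = 3×0 = 0

[0, 4, 3, 0, 0]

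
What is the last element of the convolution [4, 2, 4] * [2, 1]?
Use y[k] = Σ_i a[i]·b[k-i] at k=3. y[3] = 4×1 = 4

4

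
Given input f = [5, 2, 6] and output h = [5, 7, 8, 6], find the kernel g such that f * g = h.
Output length 4 = len(f) + len(g) - 1 ⇒ len(g) = 2. Solve g forward using g[k] = (h[k] - Σ_{i≥1} f[i]·g[k-i]) / f[0]: g[0] = h[0] / f[0] = 5 / 5 = 1; g[1] = (h[1] - 2×1) / f[0] = (7 - 2×1) / 5 = 1. So g = [1, 1]. Forward-check [5, 2, 6] * [1, 1]: h[0] = 5×1 = 5; h[1] = 5×1 + 2×1 = 7; h[2] = 2×1 + 6×1 = 8; h[3] = 6×1 = 6 → [5, 7, 8, 6] ✓

[1, 1]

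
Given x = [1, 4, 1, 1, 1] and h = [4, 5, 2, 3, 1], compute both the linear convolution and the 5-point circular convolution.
Linear: y_lin[0] = 1×4 = 4; y_lin[1] = 1×5 + 4×4 = 21; y_lin[2] = 1×2 + 4×5 + 1×4 = 26; y_lin[3] = 1×3 + 4×2 + 1×5 + 1×4 = 20; y_lin[4] = 1×1 + 4×3 + 1×2 + 1×5 + 1×4 = 24; y_lin[5] = 4×1 + 1×3 + 1×2 + 1×5 = 14; y_lin[6] = 1×1 + 1×3 + 1×2 = 6; y_lin[7] = 1×1 + 1×3 = 4; y_lin[8] = 1×1 = 1 → [4, 21, 26, 20, 24, 14, 6, 4, 1]. Circular (length 5): y[0] = 1×4 + 4×1 + 1×3 + 1×2 + 1×5 = 18; y[1] = 1×5 + 4×4 + 1×1 + 1×3 + 1×2 = 27; y[2] = 1×2 + 4×5 + 1×4 + 1×1 + 1×3 = 30; y[3] = 1×3 + 4×2 + 1×5 + 1×4 + 1×1 = 21; y[4] = 1×1 + 4×3 + 1×2 + 1×5 + 1×4 = 24 → [18, 27, 30, 21, 24]

Linear: [4, 21, 26, 20, 24, 14, 6, 4, 1], Circular: [18, 27, 30, 21, 24]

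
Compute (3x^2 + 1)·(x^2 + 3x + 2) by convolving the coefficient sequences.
Ascending coefficients: a = [1, 0, 3], b = [2, 3, 1]. c[0] = 1×2 = 2; c[1] = 1×3 + 0×2 = 3; c[2] = 1×1 + 0×3 + 3×2 = 7; c[3] = 0×1 + 3×3 = 9; c[4] = 3×1 = 3. Result coefficients: [2, 3, 7, 9, 3] → 3x^4 + 9x^3 + 7x^2 + 3x + 2

3x^4 + 9x^3 + 7x^2 + 3x + 2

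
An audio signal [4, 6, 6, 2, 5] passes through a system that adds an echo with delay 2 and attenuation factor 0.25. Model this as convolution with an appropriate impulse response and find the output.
Direct-path + delayed-attenuated-path model → impulse response h = [1, 0, 0.25] (1 at lag 0, 0.25 at lag 2). Output y[n] = x[n] + 0.25·x[n - 2] (with x[n] = 0 outside 0..4): y[0] = 4 + 0.25×0 = 4; y[1] = 6 + 0.25×0 = 6; y[2] = 6 + 0.25×4 = 7.0; y[3] = 2 + 0.25×6 = 3.5; y[4] = 5 + 0.25×6 = 6.5; y[5] = 0 + 0.25×2 = 0.5; y[6] = 0 + 0.25×5 = 1.25. So y = [4, 6, 7.0, 3.5, 6.5, 0.5, 1.25]

[4, 6, 7.0, 3.5, 6.5, 0.5, 1.25]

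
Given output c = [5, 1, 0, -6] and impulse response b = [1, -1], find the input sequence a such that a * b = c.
Deconvolve c=[5, 1, 0, -6] by b=[1, -1]. Since b[0]=1, solve forward: a[0] = c[0] / 1 = 5; a[1] = (c[1] - 5×-1) / 1 = 6; a[2] = (c[2] - 6×-1) / 1 = 6. So a = [5, 6, 6]. Check by forward convolution: c[0] = 5×1 = 5; c[1] = 5×-1 + 6×1 = 1; c[2] = 6×-1 + 6×1 = 0; c[3] = 6×-1 = -6

[5, 6, 6]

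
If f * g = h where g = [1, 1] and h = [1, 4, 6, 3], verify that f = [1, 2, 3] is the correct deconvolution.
Forward-compute [1, 2, 3] * [1, 1]: h[0] = 1×1 = 1; h[1] = 1×1 + 2×1 = 3; h[2] = 2×1 + 3×1 = 5; h[3] = 3×1 = 3 → [1, 3, 5, 3]. Does not match given h = [1, 4, 6, 3].

Not verified. [1, 2, 3] * [1, 1] = [1, 3, 5, 3], which differs from [1, 4, 6, 3] at index 1.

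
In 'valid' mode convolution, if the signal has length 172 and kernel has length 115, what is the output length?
'Valid' mode counts only positions where the kernel fully overlaps the signal: m - n + 1 = 172 - 115 + 1 = 58

58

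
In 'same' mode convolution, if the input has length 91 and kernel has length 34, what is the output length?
'Same' mode returns an output with the same length as the input: 91

91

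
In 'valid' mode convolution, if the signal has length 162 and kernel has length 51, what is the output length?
'Valid' mode counts only positions where the kernel fully overlaps the signal: m - n + 1 = 162 - 51 + 1 = 112

112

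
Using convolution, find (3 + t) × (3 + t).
Ascending coefficients: a = [3, 1], b = [3, 1]. c[0] = 3×3 = 9; c[1] = 3×1 + 1×3 = 6; c[2] = 1×1 = 1. Result coefficients: [9, 6, 1] → 9 + 6t + t^2

9 + 6t + t^2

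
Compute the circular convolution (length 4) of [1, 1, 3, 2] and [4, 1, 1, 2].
Use y[k] = Σ_j u[j]·v[(k-j) mod 4]. y[0] = 1×4 + 1×2 + 3×1 + 2×1 = 11; y[1] = 1×1 + 1×4 + 3×2 + 2×1 = 13; y[2] = 1×1 + 1×1 + 3×4 + 2×2 = 18; y[3] = 1×2 + 1×1 + 3×1 + 2×4 = 14. Result: [11, 13, 18, 14]

[11, 13, 18, 14]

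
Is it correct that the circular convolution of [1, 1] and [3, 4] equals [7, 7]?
Recompute circular convolution of [1, 1] and [3, 4]: y[0] = 1×3 + 1×4 = 7; y[1] = 1×4 + 1×3 = 7 → [7, 7]. Given [7, 7] matches, so answer: Yes

Yes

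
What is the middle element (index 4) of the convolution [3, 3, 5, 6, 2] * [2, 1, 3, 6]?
Use y[k] = Σ_i a[i]·b[k-i] at k=4. y[4] = 3×6 + 5×3 + 6×1 + 2×2 = 43

43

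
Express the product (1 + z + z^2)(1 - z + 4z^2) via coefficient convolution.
Ascending coefficients: a = [1, 1, 1], b = [1, -1, 4]. c[0] = 1×1 = 1; c[1] = 1×-1 + 1×1 = 0; c[2] = 1×4 + 1×-1 + 1×1 = 4; c[3] = 1×4 + 1×-1 = 3; c[4] = 1×4 = 4. Result coefficients: [1, 0, 4, 3, 4] → 1 + 4z^2 + 3z^3 + 4z^4

1 + 4z^2 + 3z^3 + 4z^4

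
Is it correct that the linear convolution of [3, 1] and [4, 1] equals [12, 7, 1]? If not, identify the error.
Recompute linear convolution of [3, 1] and [4, 1]: y[0] = 3×4 = 12; y[1] = 3×1 + 1×4 = 7; y[2] = 1×1 = 1 → [12, 7, 1]. Given [12, 7, 1] matches, so answer: Yes

Yes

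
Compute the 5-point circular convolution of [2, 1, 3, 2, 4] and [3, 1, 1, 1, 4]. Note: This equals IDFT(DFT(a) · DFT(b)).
Either evaluate y[k] = Σ_j a[j]·b[(k-j) mod 5] directly, or use IDFT(DFT(a) · DFT(b)). y[0] = 2×3 + 1×4 + 3×1 + 2×1 + 4×1 = 19; y[1] = 2×1 + 1×3 + 3×4 + 2×1 + 4×1 = 23; y[2] = 2×1 + 1×1 + 3×3 + 2×4 + 4×1 = 24; y[3] = 2×1 + 1×1 + 3×1 + 2×3 + 4×4 = 28; y[4] = 2×4 + 1×1 + 3×1 + 2×1 + 4×3 = 26. Result: [19, 23, 24, 28, 26]

[19, 23, 24, 28, 26]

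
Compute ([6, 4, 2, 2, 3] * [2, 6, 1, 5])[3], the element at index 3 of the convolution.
Use y[k] = Σ_i a[i]·b[k-i] at k=3. y[3] = 6×5 + 4×1 + 2×6 + 2×2 = 50

50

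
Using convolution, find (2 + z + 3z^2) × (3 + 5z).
Ascending coefficients: a = [2, 1, 3], b = [3, 5]. c[0] = 2×3 = 6; c[1] = 2×5 + 1×3 = 13; c[2] = 1×5 + 3×3 = 14; c[3] = 3×5 = 15. Result coefficients: [6, 13, 14, 15] → 6 + 13z + 14z^2 + 15z^3

6 + 13z + 14z^2 + 15z^3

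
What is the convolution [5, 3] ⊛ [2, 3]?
y[0] = 5×2 = 10; y[1] = 5×3 + 3×2 = 21; y[2] = 3×3 = 9

[10, 21, 9]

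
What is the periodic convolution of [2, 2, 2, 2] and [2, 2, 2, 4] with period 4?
Use y[k] = Σ_j u[j]·v[(k-j) mod 4]. y[0] = 2×2 + 2×4 + 2×2 + 2×2 = 20; y[1] = 2×2 + 2×2 + 2×4 + 2×2 = 20; y[2] = 2×2 + 2×2 + 2×2 + 2×4 = 20; y[3] = 2×4 + 2×2 + 2×2 + 2×2 = 20. Result: [20, 20, 20, 20]

[20, 20, 20, 20]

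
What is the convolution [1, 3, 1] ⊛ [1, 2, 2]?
y[0] = 1×1 = 1; y[1] = 1×2 + 3×1 = 5; y[2] = 1×2 + 3×2 + 1×1 = 9; y[3] = 3×2 + 1×2 = 8; y[4] = 1×2 = 2

[1, 5, 9, 8, 2]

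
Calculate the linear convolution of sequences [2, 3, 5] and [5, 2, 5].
y[0] = 2×5 = 10; y[1] = 2×2 + 3×5 = 19; y[2] = 2×5 + 3×2 + 5×5 = 41; y[3] = 3×5 + 5×2 = 25; y[4] = 5×5 = 25

[10, 19, 41, 25, 25]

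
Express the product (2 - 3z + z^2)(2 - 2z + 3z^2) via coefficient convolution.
Ascending coefficients: a = [2, -3, 1], b = [2, -2, 3]. c[0] = 2×2 = 4; c[1] = 2×-2 + -3×2 = -10; c[2] = 2×3 + -3×-2 + 1×2 = 14; c[3] = -3×3 + 1×-2 = -11; c[4] = 1×3 = 3. Result coefficients: [4, -10, 14, -11, 3] → 4 - 10z + 14z^2 - 11z^3 + 3z^4

4 - 10z + 14z^2 - 11z^3 + 3z^4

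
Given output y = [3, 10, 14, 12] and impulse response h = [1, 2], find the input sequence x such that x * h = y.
Deconvolve y=[3, 10, 14, 12] by h=[1, 2]. Since h[0]=1, solve forward: x[0] = y[0] / 1 = 3; x[1] = (y[1] - 3×2) / 1 = 4; x[2] = (y[2] - 4×2) / 1 = 6. So x = [3, 4, 6]. Check by forward convolution: y[0] = 3×1 = 3; y[1] = 3×2 + 4×1 = 10; y[2] = 4×2 + 6×1 = 14; y[3] = 6×2 = 12

[3, 4, 6]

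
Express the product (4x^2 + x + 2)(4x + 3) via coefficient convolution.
Ascending coefficients: a = [2, 1, 4], b = [3, 4]. c[0] = 2×3 = 6; c[1] = 2×4 + 1×3 = 11; c[2] = 1×4 + 4×3 = 16; c[3] = 4×4 = 16. Result coefficients: [6, 11, 16, 16] → 16x^3 + 16x^2 + 11x + 6

16x^3 + 16x^2 + 11x + 6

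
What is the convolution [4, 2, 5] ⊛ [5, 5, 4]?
y[0] = 4×5 = 20; y[1] = 4×5 + 2×5 = 30; y[2] = 4×4 + 2×5 + 5×5 = 51; y[3] = 2×4 + 5×5 = 33; y[4] = 5×4 = 20

[20, 30, 51, 33, 20]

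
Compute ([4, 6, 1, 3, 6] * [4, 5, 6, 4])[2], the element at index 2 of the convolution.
Use y[k] = Σ_i a[i]·b[k-i] at k=2. y[2] = 4×6 + 6×5 + 1×4 = 58

58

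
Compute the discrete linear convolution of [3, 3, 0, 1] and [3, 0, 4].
y[0] = 3×3 = 9; y[1] = 3×0 + 3×3 = 9; y[2] = 3×4 + 3×0 + 0×3 = 12; y[3] = 3×4 + 0×0 + 1×3 = 15; y[4] = 0×4 + 1×0 = 0; y[5] = 1×4 = 4

[9, 9, 12, 15, 0, 4]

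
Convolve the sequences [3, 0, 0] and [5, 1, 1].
y[0] = 3×5 = 15; y[1] = 3×1 + 0×5 = 3; y[2] = 3×1 + 0×1 + 0×5 = 3; y[3] = 0×1 + 0×1 = 0; y[4] = 0×1 = 0

[15, 3, 3, 0, 0]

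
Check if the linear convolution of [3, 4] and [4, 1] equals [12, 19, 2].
Recompute linear convolution of [3, 4] and [4, 1]: y[0] = 3×4 = 12; y[1] = 3×1 + 4×4 = 19; y[2] = 4×1 = 4 → [12, 19, 4]. Compare to given [12, 19, 2]: they differ at index 2: given 2, correct 4, so answer: No

No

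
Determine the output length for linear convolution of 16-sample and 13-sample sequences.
Linear/full convolution length: m + n - 1 = 16 + 13 - 1 = 28

28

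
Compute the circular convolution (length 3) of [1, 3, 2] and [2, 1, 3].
Use y[k] = Σ_j a[j]·b[(k-j) mod 3]. y[0] = 1×2 + 3×3 + 2×1 = 13; y[1] = 1×1 + 3×2 + 2×3 = 13; y[2] = 1×3 + 3×1 + 2×2 = 10. Result: [13, 13, 10]

[13, 13, 10]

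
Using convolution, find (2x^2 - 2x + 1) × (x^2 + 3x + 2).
Ascending coefficients: a = [1, -2, 2], b = [2, 3, 1]. c[0] = 1×2 = 2; c[1] = 1×3 + -2×2 = -1; c[2] = 1×1 + -2×3 + 2×2 = -1; c[3] = -2×1 + 2×3 = 4; c[4] = 2×1 = 2. Result coefficients: [2, -1, -1, 4, 2] → 2x^4 + 4x^3 - x^2 - x + 2

2x^4 + 4x^3 - x^2 - x + 2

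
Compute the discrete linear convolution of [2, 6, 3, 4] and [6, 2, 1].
y[0] = 2×6 = 12; y[1] = 2×2 + 6×6 = 40; y[2] = 2×1 + 6×2 + 3×6 = 32; y[3] = 6×1 + 3×2 + 4×6 = 36; y[4] = 3×1 + 4×2 = 11; y[5] = 4×1 = 4

[12, 40, 32, 36, 11, 4]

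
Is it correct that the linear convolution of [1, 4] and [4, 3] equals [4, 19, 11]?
Recompute linear convolution of [1, 4] and [4, 3]: y[0] = 1×4 = 4; y[1] = 1×3 + 4×4 = 19; y[2] = 4×3 = 12 → [4, 19, 12]. Compare to given [4, 19, 11]: they differ at index 2: given 11, correct 12, so answer: No

No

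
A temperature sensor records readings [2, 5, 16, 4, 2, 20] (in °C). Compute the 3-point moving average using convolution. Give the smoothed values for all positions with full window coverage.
3-point moving average kernel = [1, 1, 1]. Apply in 'valid' mode (full window coverage): avg[0] = (2 + 5 + 16) / 3 = 7.67; avg[1] = (5 + 16 + 4) / 3 = 8.33; avg[2] = (16 + 4 + 2) / 3 = 7.33; avg[3] = (4 + 2 + 20) / 3 = 8.67. Smoothed values: [7.67, 8.33, 7.33, 8.67]

[7.67, 8.33, 7.33, 8.67]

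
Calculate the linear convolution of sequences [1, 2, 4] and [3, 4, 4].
y[0] = 1×3 = 3; y[1] = 1×4 + 2×3 = 10; y[2] = 1×4 + 2×4 + 4×3 = 24; y[3] = 2×4 + 4×4 = 24; y[4] = 4×4 = 16

[3, 10, 24, 24, 16]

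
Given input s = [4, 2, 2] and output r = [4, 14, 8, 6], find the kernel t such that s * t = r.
Output length 4 = len(s) + len(t) - 1 ⇒ len(t) = 2. Solve t forward using t[k] = (r[k] - Σ_{i≥1} s[i]·t[k-i]) / s[0]: t[0] = r[0] / s[0] = 4 / 4 = 1; t[1] = (r[1] - 2×1) / s[0] = (14 - 2×1) / 4 = 3. So t = [1, 3]. Forward-check [4, 2, 2] * [1, 3]: r[0] = 4×1 = 4; r[1] = 4×3 + 2×1 = 14; r[2] = 2×3 + 2×1 = 8; r[3] = 2×3 = 6 → [4, 14, 8, 6] ✓

[1, 3]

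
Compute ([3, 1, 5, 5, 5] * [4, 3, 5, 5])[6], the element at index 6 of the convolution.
Use y[k] = Σ_i a[i]·b[k-i] at k=6. y[6] = 5×5 + 5×5 = 50

50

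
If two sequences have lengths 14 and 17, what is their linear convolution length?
Linear/full convolution length: m + n - 1 = 14 + 17 - 1 = 30

30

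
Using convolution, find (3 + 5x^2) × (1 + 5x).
Ascending coefficients: a = [3, 0, 5], b = [1, 5]. c[0] = 3×1 = 3; c[1] = 3×5 + 0×1 = 15; c[2] = 0×5 + 5×1 = 5; c[3] = 5×5 = 25. Result coefficients: [3, 15, 5, 25] → 3 + 15x + 5x^2 + 25x^3

3 + 15x + 5x^2 + 25x^3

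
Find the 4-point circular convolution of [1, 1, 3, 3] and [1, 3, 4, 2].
Use y[k] = Σ_j x[j]·h[(k-j) mod 4]. y[0] = 1×1 + 1×2 + 3×4 + 3×3 = 24; y[1] = 1×3 + 1×1 + 3×2 + 3×4 = 22; y[2] = 1×4 + 1×3 + 3×1 + 3×2 = 16; y[3] = 1×2 + 1×4 + 3×3 + 3×1 = 18. Result: [24, 22, 16, 18]

[24, 22, 16, 18]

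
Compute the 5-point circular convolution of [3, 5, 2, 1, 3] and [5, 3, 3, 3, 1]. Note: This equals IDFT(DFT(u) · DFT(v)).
Either evaluate y[k] = Σ_j u[j]·v[(k-j) mod 5] directly, or use IDFT(DFT(u) · DFT(v)). y[0] = 3×5 + 5×1 + 2×3 + 1×3 + 3×3 = 38; y[1] = 3×3 + 5×5 + 2×1 + 1×3 + 3×3 = 48; y[2] = 3×3 + 5×3 + 2×5 + 1×1 + 3×3 = 44; y[3] = 3×3 + 5×3 + 2×3 + 1×5 + 3×1 = 38; y[4] = 3×1 + 5×3 + 2×3 + 1×3 + 3×5 = 42. Result: [38, 48, 44, 38, 42]

[38, 48, 44, 38, 42]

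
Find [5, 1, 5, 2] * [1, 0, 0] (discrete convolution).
y[0] = 5×1 = 5; y[1] = 5×0 + 1×1 = 1; y[2] = 5×0 + 1×0 + 5×1 = 5; y[3] = 1×0 + 5×0 + 2×1 = 2; y[4] = 5×0 + 2×0 = 0; y[5] = 2×0 = 0

[5, 1, 5, 2, 0, 0]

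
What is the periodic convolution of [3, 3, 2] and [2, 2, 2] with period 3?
Use y[k] = Σ_j f[j]·g[(k-j) mod 3]. y[0] = 3×2 + 3×2 + 2×2 = 16; y[1] = 3×2 + 3×2 + 2×2 = 16; y[2] = 3×2 + 3×2 + 2×2 = 16. Result: [16, 16, 16]

[16, 16, 16]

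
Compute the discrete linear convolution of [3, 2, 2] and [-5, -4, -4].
y[0] = 3×-5 = -15; y[1] = 3×-4 + 2×-5 = -22; y[2] = 3×-4 + 2×-4 + 2×-5 = -30; y[3] = 2×-4 + 2×-4 = -16; y[4] = 2×-4 = -8

[-15, -22, -30, -16, -8]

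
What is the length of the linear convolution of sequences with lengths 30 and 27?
Linear/full convolution length: m + n - 1 = 30 + 27 - 1 = 56

56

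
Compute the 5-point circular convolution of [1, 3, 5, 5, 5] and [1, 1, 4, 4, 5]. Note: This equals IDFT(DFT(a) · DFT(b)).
Either evaluate y[k] = Σ_j a[j]·b[(k-j) mod 5] directly, or use IDFT(DFT(a) · DFT(b)). y[0] = 1×1 + 3×5 + 5×4 + 5×4 + 5×1 = 61; y[1] = 1×1 + 3×1 + 5×5 + 5×4 + 5×4 = 69; y[2] = 1×4 + 3×1 + 5×1 + 5×5 + 5×4 = 57; y[3] = 1×4 + 3×4 + 5×1 + 5×1 + 5×5 = 51; y[4] = 1×5 + 3×4 + 5×4 + 5×1 + 5×1 = 47. Result: [61, 69, 57, 51, 47]

[61, 69, 57, 51, 47]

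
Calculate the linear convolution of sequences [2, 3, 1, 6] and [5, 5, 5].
y[0] = 2×5 = 10; y[1] = 2×5 + 3×5 = 25; y[2] = 2×5 + 3×5 + 1×5 = 30; y[3] = 3×5 + 1×5 + 6×5 = 50; y[4] = 1×5 + 6×5 = 35; y[5] = 6×5 = 30

[10, 25, 30, 50, 35, 30]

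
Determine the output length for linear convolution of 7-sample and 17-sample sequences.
Linear/full convolution length: m + n - 1 = 7 + 17 - 1 = 23

23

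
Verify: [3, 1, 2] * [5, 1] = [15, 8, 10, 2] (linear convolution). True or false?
Recompute linear convolution of [3, 1, 2] and [5, 1]: y[0] = 3×5 = 15; y[1] = 3×1 + 1×5 = 8; y[2] = 1×1 + 2×5 = 11; y[3] = 2×1 = 2 → [15, 8, 11, 2]. Compare to given [15, 8, 10, 2]: they differ at index 2: given 10, correct 11, so answer: No

No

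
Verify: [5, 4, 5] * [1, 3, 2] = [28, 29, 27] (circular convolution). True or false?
Recompute circular convolution of [5, 4, 5] and [1, 3, 2]: y[0] = 5×1 + 4×2 + 5×3 = 28; y[1] = 5×3 + 4×1 + 5×2 = 29; y[2] = 5×2 + 4×3 + 5×1 = 27 → [28, 29, 27]. Given [28, 29, 27] matches, so answer: Yes

Yes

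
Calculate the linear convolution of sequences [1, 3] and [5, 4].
y[0] = 1×5 = 5; y[1] = 1×4 + 3×5 = 19; y[2] = 3×4 = 12

[5, 19, 12]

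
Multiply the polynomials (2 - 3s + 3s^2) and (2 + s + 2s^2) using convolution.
Ascending coefficients: a = [2, -3, 3], b = [2, 1, 2]. c[0] = 2×2 = 4; c[1] = 2×1 + -3×2 = -4; c[2] = 2×2 + -3×1 + 3×2 = 7; c[3] = -3×2 + 3×1 = -3; c[4] = 3×2 = 6. Result coefficients: [4, -4, 7, -3, 6] → 4 - 4s + 7s^2 - 3s^3 + 6s^4

4 - 4s + 7s^2 - 3s^3 + 6s^4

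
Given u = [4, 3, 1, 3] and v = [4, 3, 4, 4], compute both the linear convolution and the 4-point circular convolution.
Linear: y_lin[0] = 4×4 = 16; y_lin[1] = 4×3 + 3×4 = 24; y_lin[2] = 4×4 + 3×3 + 1×4 = 29; y_lin[3] = 4×4 + 3×4 + 1×3 + 3×4 = 43; y_lin[4] = 3×4 + 1×4 + 3×3 = 25; y_lin[5] = 1×4 + 3×4 = 16; y_lin[6] = 3×4 = 12 → [16, 24, 29, 43, 25, 16, 12]. Circular (length 4): y[0] = 4×4 + 3×4 + 1×4 + 3×3 = 41; y[1] = 4×3 + 3×4 + 1×4 + 3×4 = 40; y[2] = 4×4 + 3×3 + 1×4 + 3×4 = 41; y[3] = 4×4 + 3×4 + 1×3 + 3×4 = 43 → [41, 40, 41, 43]

Linear: [16, 24, 29, 43, 25, 16, 12], Circular: [41, 40, 41, 43]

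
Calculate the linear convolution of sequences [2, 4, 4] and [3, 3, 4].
y[0] = 2×3 = 6; y[1] = 2×3 + 4×3 = 18; y[2] = 2×4 + 4×3 + 4×3 = 32; y[3] = 4×4 + 4×3 = 28; y[4] = 4×4 = 16

[6, 18, 32, 28, 16]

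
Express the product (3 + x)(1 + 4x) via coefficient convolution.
Ascending coefficients: a = [3, 1], b = [1, 4]. c[0] = 3×1 = 3; c[1] = 3×4 + 1×1 = 13; c[2] = 1×4 = 4. Result coefficients: [3, 13, 4] → 3 + 13x + 4x^2

3 + 13x + 4x^2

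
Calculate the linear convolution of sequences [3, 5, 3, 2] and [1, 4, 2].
y[0] = 3×1 = 3; y[1] = 3×4 + 5×1 = 17; y[2] = 3×2 + 5×4 + 3×1 = 29; y[3] = 5×2 + 3×4 + 2×1 = 24; y[4] = 3×2 + 2×4 = 14; y[5] = 2×2 = 4

[3, 17, 29, 24, 14, 4]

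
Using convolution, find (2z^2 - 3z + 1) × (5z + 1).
Ascending coefficients: a = [1, -3, 2], b = [1, 5]. c[0] = 1×1 = 1; c[1] = 1×5 + -3×1 = 2; c[2] = -3×5 + 2×1 = -13; c[3] = 2×5 = 10. Result coefficients: [1, 2, -13, 10] → 10z^3 - 13z^2 + 2z + 1

10z^3 - 13z^2 + 2z + 1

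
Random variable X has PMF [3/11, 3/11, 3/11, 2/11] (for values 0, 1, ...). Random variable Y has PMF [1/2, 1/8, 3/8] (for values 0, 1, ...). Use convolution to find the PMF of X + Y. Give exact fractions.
P(X+Y=k) = Σ_i P(X=i)·P(Y=k-i) — a convolution of [3/11, 3/11, 3/11, 2/11] and [1/2, 1/8, 3/8]. P(X+Y=0) = (3/11)×(1/2) = 3/22; P(X+Y=1) = (3/11)×(1/8) + (3/11)×(1/2) = 3/88 + 3/22 = 15/88; P(X+Y=2) = (3/11)×(3/8) + (3/11)×(1/8) + (3/11)×(1/2) = 9/88 + 3/88 + 3/22 = 3/11; P(X+Y=3) = (3/11)×(3/8) + (3/11)×(1/8) + (2/11)×(1/2) = 9/88 + 3/88 + 1/11 = 5/22; P(X+Y=4) = (3/11)×(3/8) + (2/11)×(1/8) = 9/88 + 1/44 = 1/8; P(X+Y=5) = (2/11)×(3/8) = 3/44. PMF: [3/22, 15/88, 3/11, 5/22, 1/8, 3/44] (sums to 1 ✓)

[3/22, 15/88, 3/11, 5/22, 1/8, 3/44]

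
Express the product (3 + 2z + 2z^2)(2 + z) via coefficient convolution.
Ascending coefficients: a = [3, 2, 2], b = [2, 1]. c[0] = 3×2 = 6; c[1] = 3×1 + 2×2 = 7; c[2] = 2×1 + 2×2 = 6; c[3] = 2×1 = 2. Result coefficients: [6, 7, 6, 2] → 6 + 7z + 6z^2 + 2z^3

6 + 7z + 6z^2 + 2z^3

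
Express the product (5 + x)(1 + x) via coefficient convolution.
Ascending coefficients: a = [5, 1], b = [1, 1]. c[0] = 5×1 = 5; c[1] = 5×1 + 1×1 = 6; c[2] = 1×1 = 1. Result coefficients: [5, 6, 1] → 5 + 6x + x^2

5 + 6x + x^2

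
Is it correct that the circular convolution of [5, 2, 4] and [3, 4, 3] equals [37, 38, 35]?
Recompute circular convolution of [5, 2, 4] and [3, 4, 3]: y[0] = 5×3 + 2×3 + 4×4 = 37; y[1] = 5×4 + 2×3 + 4×3 = 38; y[2] = 5×3 + 2×4 + 4×3 = 35 → [37, 38, 35]. Given [37, 38, 35] matches, so answer: Yes

Yes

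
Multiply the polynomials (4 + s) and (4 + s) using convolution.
Ascending coefficients: a = [4, 1], b = [4, 1]. c[0] = 4×4 = 16; c[1] = 4×1 + 1×4 = 8; c[2] = 1×1 = 1. Result coefficients: [16, 8, 1] → 16 + 8s + s^2

16 + 8s + s^2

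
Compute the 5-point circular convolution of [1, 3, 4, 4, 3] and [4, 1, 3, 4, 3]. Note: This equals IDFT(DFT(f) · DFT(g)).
Either evaluate y[k] = Σ_j f[j]·g[(k-j) mod 5] directly, or use IDFT(DFT(f) · DFT(g)). y[0] = 1×4 + 3×3 + 4×4 + 4×3 + 3×1 = 44; y[1] = 1×1 + 3×4 + 4×3 + 4×4 + 3×3 = 50; y[2] = 1×3 + 3×1 + 4×4 + 4×3 + 3×4 = 46; y[3] = 1×4 + 3×3 + 4×1 + 4×4 + 3×3 = 42; y[4] = 1×3 + 3×4 + 4×3 + 4×1 + 3×4 = 43. Result: [44, 50, 46, 42, 43]

[44, 50, 46, 42, 43]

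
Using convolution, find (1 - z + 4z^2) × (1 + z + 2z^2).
Ascending coefficients: a = [1, -1, 4], b = [1, 1, 2]. c[0] = 1×1 = 1; c[1] = 1×1 + -1×1 = 0; c[2] = 1×2 + -1×1 + 4×1 = 5; c[3] = -1×2 + 4×1 = 2; c[4] = 4×2 = 8. Result coefficients: [1, 0, 5, 2, 8] → 1 + 5z^2 + 2z^3 + 8z^4

1 + 5z^2 + 2z^3 + 8z^4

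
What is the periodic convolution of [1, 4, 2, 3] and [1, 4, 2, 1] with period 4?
Use y[k] = Σ_j s[j]·t[(k-j) mod 4]. y[0] = 1×1 + 4×1 + 2×2 + 3×4 = 21; y[1] = 1×4 + 4×1 + 2×1 + 3×2 = 16; y[2] = 1×2 + 4×4 + 2×1 + 3×1 = 23; y[3] = 1×1 + 4×2 + 2×4 + 3×1 = 20. Result: [21, 16, 23, 20]

[21, 16, 23, 20]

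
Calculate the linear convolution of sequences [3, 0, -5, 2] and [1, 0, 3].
y[0] = 3×1 = 3; y[1] = 3×0 + 0×1 = 0; y[2] = 3×3 + 0×0 + -5×1 = 4; y[3] = 0×3 + -5×0 + 2×1 = 2; y[4] = -5×3 + 2×0 = -15; y[5] = 2×3 = 6

[3, 0, 4, 2, -15, 6]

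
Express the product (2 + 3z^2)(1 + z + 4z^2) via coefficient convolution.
Ascending coefficients: a = [2, 0, 3], b = [1, 1, 4]. c[0] = 2×1 = 2; c[1] = 2×1 + 0×1 = 2; c[2] = 2×4 + 0×1 + 3×1 = 11; c[3] = 0×4 + 3×1 = 3; c[4] = 3×4 = 12. Result coefficients: [2, 2, 11, 3, 12] → 2 + 2z + 11z^2 + 3z^3 + 12z^4

2 + 2z + 11z^2 + 3z^3 + 12z^4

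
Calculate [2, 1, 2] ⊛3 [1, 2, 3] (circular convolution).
Use y[k] = Σ_j f[j]·g[(k-j) mod 3]. y[0] = 2×1 + 1×3 + 2×2 = 9; y[1] = 2×2 + 1×1 + 2×3 = 11; y[2] = 2×3 + 1×2 + 2×1 = 10. Result: [9, 11, 10]

[9, 11, 10]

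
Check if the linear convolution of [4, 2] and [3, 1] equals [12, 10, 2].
Recompute linear convolution of [4, 2] and [3, 1]: y[0] = 4×3 = 12; y[1] = 4×1 + 2×3 = 10; y[2] = 2×1 = 2 → [12, 10, 2]. Given [12, 10, 2] matches, so answer: Yes

Yes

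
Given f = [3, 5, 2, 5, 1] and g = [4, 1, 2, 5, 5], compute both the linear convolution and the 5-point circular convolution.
Linear: y_lin[0] = 3×4 = 12; y_lin[1] = 3×1 + 5×4 = 23; y_lin[2] = 3×2 + 5×1 + 2×4 = 19; y_lin[3] = 3×5 + 5×2 + 2×1 + 5×4 = 47; y_lin[4] = 3×5 + 5×5 + 2×2 + 5×1 + 1×4 = 53; y_lin[5] = 5×5 + 2×5 + 5×2 + 1×1 = 46; y_lin[6] = 2×5 + 5×5 + 1×2 = 37; y_lin[7] = 5×5 + 1×5 = 30; y_lin[8] = 1×5 = 5 → [12, 23, 19, 47, 53, 46, 37, 30, 5]. Circular (length 5): y[0] = 3×4 + 5×5 + 2×5 + 5×2 + 1×1 = 58; y[1] = 3×1 + 5×4 + 2×5 + 5×5 + 1×2 = 60; y[2] = 3×2 + 5×1 + 2×4 + 5×5 + 1×5 = 49; y[3] = 3×5 + 5×2 + 2×1 + 5×4 + 1×5 = 52; y[4] = 3×5 + 5×5 + 2×2 + 5×1 + 1×4 = 53 → [58, 60, 49, 52, 53]

Linear: [12, 23, 19, 47, 53, 46, 37, 30, 5], Circular: [58, 60, 49, 52, 53]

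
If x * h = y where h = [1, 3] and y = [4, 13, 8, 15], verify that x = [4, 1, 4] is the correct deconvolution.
Forward-compute [4, 1, 4] * [1, 3]: y[0] = 4×1 = 4; y[1] = 4×3 + 1×1 = 13; y[2] = 1×3 + 4×1 = 7; y[3] = 4×3 = 12 → [4, 13, 7, 12]. Does not match given y = [4, 13, 8, 15].

Not verified. [4, 1, 4] * [1, 3] = [4, 13, 7, 12], which differs from [4, 13, 8, 15] at index 2.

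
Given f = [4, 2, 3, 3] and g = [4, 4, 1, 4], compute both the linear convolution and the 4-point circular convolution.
Linear: y_lin[0] = 4×4 = 16; y_lin[1] = 4×4 + 2×4 = 24; y_lin[2] = 4×1 + 2×4 + 3×4 = 24; y_lin[3] = 4×4 + 2×1 + 3×4 + 3×4 = 42; y_lin[4] = 2×4 + 3×1 + 3×4 = 23; y_lin[5] = 3×4 + 3×1 = 15; y_lin[6] = 3×4 = 12 → [16, 24, 24, 42, 23, 15, 12]. Circular (length 4): y[0] = 4×4 + 2×4 + 3×1 + 3×4 = 39; y[1] = 4×4 + 2×4 + 3×4 + 3×1 = 39; y[2] = 4×1 + 2×4 + 3×4 + 3×4 = 36; y[3] = 4×4 + 2×1 + 3×4 + 3×4 = 42 → [39, 39, 36, 42]

Linear: [16, 24, 24, 42, 23, 15, 12], Circular: [39, 39, 36, 42]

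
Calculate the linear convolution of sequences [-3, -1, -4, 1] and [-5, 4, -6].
y[0] = -3×-5 = 15; y[1] = -3×4 + -1×-5 = -7; y[2] = -3×-6 + -1×4 + -4×-5 = 34; y[3] = -1×-6 + -4×4 + 1×-5 = -15; y[4] = -4×-6 + 1×4 = 28; y[5] = 1×-6 = -6

[15, -7, 34, -15, 28, -6]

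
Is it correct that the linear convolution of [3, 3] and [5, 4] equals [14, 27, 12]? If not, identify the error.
Recompute linear convolution of [3, 3] and [5, 4]: y[0] = 3×5 = 15; y[1] = 3×4 + 3×5 = 27; y[2] = 3×4 = 12 → [15, 27, 12]. Compare to given [14, 27, 12]: they differ at index 0: given 14, correct 15, so answer: No

No. Error at index 0: given 14, correct 15.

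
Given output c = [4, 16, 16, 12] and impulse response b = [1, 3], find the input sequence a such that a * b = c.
Deconvolve c=[4, 16, 16, 12] by b=[1, 3]. Since b[0]=1, solve forward: a[0] = c[0] / 1 = 4; a[1] = (c[1] - 4×3) / 1 = 4; a[2] = (c[2] - 4×3) / 1 = 4. So a = [4, 4, 4]. Check by forward convolution: c[0] = 4×1 = 4; c[1] = 4×3 + 4×1 = 16; c[2] = 4×3 + 4×1 = 16; c[3] = 4×3 = 12

[4, 4, 4]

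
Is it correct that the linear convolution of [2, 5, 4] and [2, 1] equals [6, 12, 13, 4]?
Recompute linear convolution of [2, 5, 4] and [2, 1]: y[0] = 2×2 = 4; y[1] = 2×1 + 5×2 = 12; y[2] = 5×1 + 4×2 = 13; y[3] = 4×1 = 4 → [4, 12, 13, 4]. Compare to given [6, 12, 13, 4]: they differ at index 0: given 6, correct 4, so answer: No

No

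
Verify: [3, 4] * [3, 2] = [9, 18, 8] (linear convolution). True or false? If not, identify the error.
Recompute linear convolution of [3, 4] and [3, 2]: y[0] = 3×3 = 9; y[1] = 3×2 + 4×3 = 18; y[2] = 4×2 = 8 → [9, 18, 8]. Given [9, 18, 8] matches, so answer: Yes

Yes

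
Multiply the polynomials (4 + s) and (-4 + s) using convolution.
Ascending coefficients: a = [4, 1], b = [-4, 1]. c[0] = 4×-4 = -16; c[1] = 4×1 + 1×-4 = 0; c[2] = 1×1 = 1. Result coefficients: [-16, 0, 1] → -16 + s^2

-16 + s^2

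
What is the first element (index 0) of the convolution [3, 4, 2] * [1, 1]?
Use y[k] = Σ_i a[i]·b[k-i] at k=0. y[0] = 3×1 = 3

3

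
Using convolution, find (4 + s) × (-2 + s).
Ascending coefficients: a = [4, 1], b = [-2, 1]. c[0] = 4×-2 = -8; c[1] = 4×1 + 1×-2 = 2; c[2] = 1×1 = 1. Result coefficients: [-8, 2, 1] → -8 + 2s + s^2

-8 + 2s + s^2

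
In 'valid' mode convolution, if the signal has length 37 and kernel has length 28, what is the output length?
'Valid' mode counts only positions where the kernel fully overlaps the signal: m - n + 1 = 37 - 28 + 1 = 10

10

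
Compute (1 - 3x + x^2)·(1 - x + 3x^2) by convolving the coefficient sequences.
Ascending coefficients: a = [1, -3, 1], b = [1, -1, 3]. c[0] = 1×1 = 1; c[1] = 1×-1 + -3×1 = -4; c[2] = 1×3 + -3×-1 + 1×1 = 7; c[3] = -3×3 + 1×-1 = -10; c[4] = 1×3 = 3. Result coefficients: [1, -4, 7, -10, 3] → 1 - 4x + 7x^2 - 10x^3 + 3x^4

1 - 4x + 7x^2 - 10x^3 + 3x^4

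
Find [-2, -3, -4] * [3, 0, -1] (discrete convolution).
y[0] = -2×3 = -6; y[1] = -2×0 + -3×3 = -9; y[2] = -2×-1 + -3×0 + -4×3 = -10; y[3] = -3×-1 + -4×0 = 3; y[4] = -4×-1 = 4

[-6, -9, -10, 3, 4]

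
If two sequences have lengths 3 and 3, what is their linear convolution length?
Linear/full convolution length: m + n - 1 = 3 + 3 - 1 = 5

5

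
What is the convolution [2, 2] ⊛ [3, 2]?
y[0] = 2×3 = 6; y[1] = 2×2 + 2×3 = 10; y[2] = 2×2 = 4

[6, 10, 4]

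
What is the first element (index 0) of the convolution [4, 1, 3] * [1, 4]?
Use y[k] = Σ_i a[i]·b[k-i] at k=0. y[0] = 4×1 = 4

4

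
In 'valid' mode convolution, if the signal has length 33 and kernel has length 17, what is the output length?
'Valid' mode counts only positions where the kernel fully overlaps the signal: m - n + 1 = 33 - 17 + 1 = 17

17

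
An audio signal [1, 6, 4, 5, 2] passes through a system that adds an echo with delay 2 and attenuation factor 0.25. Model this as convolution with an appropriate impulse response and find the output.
Direct-path + delayed-attenuated-path model → impulse response h = [1, 0, 0.25] (1 at lag 0, 0.25 at lag 2). Output y[n] = x[n] + 0.25·x[n - 2] (with x[n] = 0 outside 0..4): y[0] = 1 + 0.25×0 = 1; y[1] = 6 + 0.25×0 = 6; y[2] = 4 + 0.25×1 = 4.25; y[3] = 5 + 0.25×6 = 6.5; y[4] = 2 + 0.25×4 = 3.0; y[5] = 0 + 0.25×5 = 1.25; y[6] = 0 + 0.25×2 = 0.5. So y = [1, 6, 4.25, 6.5, 3.0, 1.25, 0.5]

[1, 6, 4.25, 6.5, 3.0, 1.25, 0.5]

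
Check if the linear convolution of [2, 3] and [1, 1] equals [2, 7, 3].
Recompute linear convolution of [2, 3] and [1, 1]: y[0] = 2×1 = 2; y[1] = 2×1 + 3×1 = 5; y[2] = 3×1 = 3 → [2, 5, 3]. Compare to given [2, 7, 3]: they differ at index 1: given 7, correct 5, so answer: No

No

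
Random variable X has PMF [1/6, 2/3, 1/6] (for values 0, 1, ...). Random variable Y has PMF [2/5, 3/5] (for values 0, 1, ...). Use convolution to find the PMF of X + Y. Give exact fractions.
P(X+Y=k) = Σ_i P(X=i)·P(Y=k-i) — a convolution of [1/6, 2/3, 1/6] and [2/5, 3/5]. P(X+Y=0) = (1/6)×(2/5) = 1/15; P(X+Y=1) = (1/6)×(3/5) + (2/3)×(2/5) = 1/10 + 4/15 = 11/30; P(X+Y=2) = (2/3)×(3/5) + (1/6)×(2/5) = 2/5 + 1/15 = 7/15; P(X+Y=3) = (1/6)×(3/5) = 1/10. PMF: [1/15, 11/30, 7/15, 1/10] (sums to 1 ✓)

[1/15, 11/30, 7/15, 1/10]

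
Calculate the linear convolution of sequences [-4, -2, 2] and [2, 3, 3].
y[0] = -4×2 = -8; y[1] = -4×3 + -2×2 = -16; y[2] = -4×3 + -2×3 + 2×2 = -14; y[3] = -2×3 + 2×3 = 0; y[4] = 2×3 = 6

[-8, -16, -14, 0, 6]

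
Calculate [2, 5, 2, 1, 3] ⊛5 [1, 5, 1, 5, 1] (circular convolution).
Use y[k] = Σ_j u[j]·v[(k-j) mod 5]. y[0] = 2×1 + 5×1 + 2×5 + 1×1 + 3×5 = 33; y[1] = 2×5 + 5×1 + 2×1 + 1×5 + 3×1 = 25; y[2] = 2×1 + 5×5 + 2×1 + 1×1 + 3×5 = 45; y[3] = 2×5 + 5×1 + 2×5 + 1×1 + 3×1 = 29; y[4] = 2×1 + 5×5 + 2×1 + 1×5 + 3×1 = 37. Result: [33, 25, 45, 29, 37]

[33, 25, 45, 29, 37]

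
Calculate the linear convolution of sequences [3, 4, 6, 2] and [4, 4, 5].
y[0] = 3×4 = 12; y[1] = 3×4 + 4×4 = 28; y[2] = 3×5 + 4×4 + 6×4 = 55; y[3] = 4×5 + 6×4 + 2×4 = 52; y[4] = 6×5 + 2×4 = 38; y[5] = 2×5 = 10

[12, 28, 55, 52, 38, 10]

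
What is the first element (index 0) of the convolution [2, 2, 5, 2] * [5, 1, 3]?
Use y[k] = Σ_i a[i]·b[k-i] at k=0. y[0] = 2×5 = 10

10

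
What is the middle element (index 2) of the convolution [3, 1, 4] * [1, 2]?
Use y[k] = Σ_i a[i]·b[k-i] at k=2. y[2] = 1×2 + 4×1 = 6

6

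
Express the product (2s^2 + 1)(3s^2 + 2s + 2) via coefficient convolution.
Ascending coefficients: a = [1, 0, 2], b = [2, 2, 3]. c[0] = 1×2 = 2; c[1] = 1×2 + 0×2 = 2; c[2] = 1×3 + 0×2 + 2×2 = 7; c[3] = 0×3 + 2×2 = 4; c[4] = 2×3 = 6. Result coefficients: [2, 2, 7, 4, 6] → 6s^4 + 4s^3 + 7s^2 + 2s + 2

6s^4 + 4s^3 + 7s^2 + 2s + 2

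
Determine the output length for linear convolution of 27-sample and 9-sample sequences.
Linear/full convolution length: m + n - 1 = 27 + 9 - 1 = 35

35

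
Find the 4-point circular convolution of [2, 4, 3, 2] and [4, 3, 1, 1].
Use y[k] = Σ_j x[j]·h[(k-j) mod 4]. y[0] = 2×4 + 4×1 + 3×1 + 2×3 = 21; y[1] = 2×3 + 4×4 + 3×1 + 2×1 = 27; y[2] = 2×1 + 4×3 + 3×4 + 2×1 = 28; y[3] = 2×1 + 4×1 + 3×3 + 2×4 = 23. Result: [21, 27, 28, 23]

[21, 27, 28, 23]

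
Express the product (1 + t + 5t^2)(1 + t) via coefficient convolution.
Ascending coefficients: a = [1, 1, 5], b = [1, 1]. c[0] = 1×1 = 1; c[1] = 1×1 + 1×1 = 2; c[2] = 1×1 + 5×1 = 6; c[3] = 5×1 = 5. Result coefficients: [1, 2, 6, 5] → 1 + 2t + 6t^2 + 5t^3

1 + 2t + 6t^2 + 5t^3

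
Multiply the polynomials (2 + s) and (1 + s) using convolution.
Ascending coefficients: a = [2, 1], b = [1, 1]. c[0] = 2×1 = 2; c[1] = 2×1 + 1×1 = 3; c[2] = 1×1 = 1. Result coefficients: [2, 3, 1] → 2 + 3s + s^2

2 + 3s + s^2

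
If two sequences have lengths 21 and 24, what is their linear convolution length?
Linear/full convolution length: m + n - 1 = 21 + 24 - 1 = 44

44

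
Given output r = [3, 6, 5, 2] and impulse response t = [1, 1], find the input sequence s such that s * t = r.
Deconvolve r=[3, 6, 5, 2] by t=[1, 1]. Since t[0]=1, solve forward: s[0] = r[0] / 1 = 3; s[1] = (r[1] - 3×1) / 1 = 3; s[2] = (r[2] - 3×1) / 1 = 2. So s = [3, 3, 2]. Check by forward convolution: r[0] = 3×1 = 3; r[1] = 3×1 + 3×1 = 6; r[2] = 3×1 + 2×1 = 5; r[3] = 2×1 = 2

[3, 3, 2]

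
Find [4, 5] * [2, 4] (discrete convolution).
y[0] = 4×2 = 8; y[1] = 4×4 + 5×2 = 26; y[2] = 5×4 = 20

[8, 26, 20]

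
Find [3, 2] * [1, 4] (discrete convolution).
y[0] = 3×1 = 3; y[1] = 3×4 + 2×1 = 14; y[2] = 2×4 = 8

[3, 14, 8]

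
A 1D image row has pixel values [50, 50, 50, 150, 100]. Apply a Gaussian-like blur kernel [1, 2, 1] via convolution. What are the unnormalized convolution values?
Convolve image row [50, 50, 50, 150, 100] with kernel [1, 2, 1]: y[0] = 50×1 = 50; y[1] = 50×2 + 50×1 = 150; y[2] = 50×1 + 50×2 + 50×1 = 200; y[3] = 50×1 + 50×2 + 150×1 = 300; y[4] = 50×1 + 150×2 + 100×1 = 450; y[5] = 150×1 + 100×2 = 350; y[6] = 100×1 = 100 → [50, 150, 200, 300, 450, 350, 100]. Normalization factor = sum(kernel) = 4.

[50, 150, 200, 300, 450, 350, 100]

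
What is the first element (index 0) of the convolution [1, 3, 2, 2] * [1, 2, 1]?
Use y[k] = Σ_i a[i]·b[k-i] at k=0. y[0] = 1×1 = 1

1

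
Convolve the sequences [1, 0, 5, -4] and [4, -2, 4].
y[0] = 1×4 = 4; y[1] = 1×-2 + 0×4 = -2; y[2] = 1×4 + 0×-2 + 5×4 = 24; y[3] = 0×4 + 5×-2 + -4×4 = -26; y[4] = 5×4 + -4×-2 = 28; y[5] = -4×4 = -16

[4, -2, 24, -26, 28, -16]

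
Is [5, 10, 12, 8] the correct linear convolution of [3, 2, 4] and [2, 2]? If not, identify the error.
Recompute linear convolution of [3, 2, 4] and [2, 2]: y[0] = 3×2 = 6; y[1] = 3×2 + 2×2 = 10; y[2] = 2×2 + 4×2 = 12; y[3] = 4×2 = 8 → [6, 10, 12, 8]. Compare to given [5, 10, 12, 8]: they differ at index 0: given 5, correct 6, so answer: No

No. Error at index 0: given 5, correct 6.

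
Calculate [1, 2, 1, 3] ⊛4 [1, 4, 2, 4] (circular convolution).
Use y[k] = Σ_j s[j]·t[(k-j) mod 4]. y[0] = 1×1 + 2×4 + 1×2 + 3×4 = 23; y[1] = 1×4 + 2×1 + 1×4 + 3×2 = 16; y[2] = 1×2 + 2×4 + 1×1 + 3×4 = 23; y[3] = 1×4 + 2×2 + 1×4 + 3×1 = 15. Result: [23, 16, 23, 15]

[23, 16, 23, 15]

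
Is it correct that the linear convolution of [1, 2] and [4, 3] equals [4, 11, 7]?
Recompute linear convolution of [1, 2] and [4, 3]: y[0] = 1×4 = 4; y[1] = 1×3 + 2×4 = 11; y[2] = 2×3 = 6 → [4, 11, 6]. Compare to given [4, 11, 7]: they differ at index 2: given 7, correct 6, so answer: No

No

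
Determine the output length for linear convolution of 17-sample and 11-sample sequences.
Linear/full convolution length: m + n - 1 = 17 + 11 - 1 = 27

27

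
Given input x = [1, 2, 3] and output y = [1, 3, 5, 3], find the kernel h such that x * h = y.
Output length 4 = len(x) + len(h) - 1 ⇒ len(h) = 2. Solve h forward using h[k] = (y[k] - Σ_{i≥1} x[i]·h[k-i]) / x[0]: h[0] = y[0] / x[0] = 1 / 1 = 1; h[1] = (y[1] - 2×1) / x[0] = (3 - 2×1) / 1 = 1. So h = [1, 1]. Forward-check [1, 2, 3] * [1, 1]: y[0] = 1×1 = 1; y[1] = 1×1 + 2×1 = 3; y[2] = 2×1 + 3×1 = 5; y[3] = 3×1 = 3 → [1, 3, 5, 3] ✓

[1, 1]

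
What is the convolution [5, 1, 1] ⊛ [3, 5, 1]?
y[0] = 5×3 = 15; y[1] = 5×5 + 1×3 = 28; y[2] = 5×1 + 1×5 + 1×3 = 13; y[3] = 1×1 + 1×5 = 6; y[4] = 1×1 = 1

[15, 28, 13, 6, 1]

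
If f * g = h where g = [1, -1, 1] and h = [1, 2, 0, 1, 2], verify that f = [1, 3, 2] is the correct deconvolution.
Forward-compute [1, 3, 2] * [1, -1, 1]: h[0] = 1×1 = 1; h[1] = 1×-1 + 3×1 = 2; h[2] = 1×1 + 3×-1 + 2×1 = 0; h[3] = 3×1 + 2×-1 = 1; h[4] = 2×1 = 2 → [1, 2, 0, 1, 2]. Matches given h = [1, 2, 0, 1, 2], so verified.

Verified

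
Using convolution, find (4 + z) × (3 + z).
Ascending coefficients: a = [4, 1], b = [3, 1]. c[0] = 4×3 = 12; c[1] = 4×1 + 1×3 = 7; c[2] = 1×1 = 1. Result coefficients: [12, 7, 1] → 12 + 7z + z^2

12 + 7z + z^2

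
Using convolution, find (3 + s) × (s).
Ascending coefficients: a = [3, 1], b = [0, 1]. c[0] = 3×0 = 0; c[1] = 3×1 + 1×0 = 3; c[2] = 1×1 = 1. Result coefficients: [0, 3, 1] → 3s + s^2

3s + s^2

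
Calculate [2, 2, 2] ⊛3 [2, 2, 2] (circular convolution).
Use y[k] = Σ_j f[j]·g[(k-j) mod 3]. y[0] = 2×2 + 2×2 + 2×2 = 12; y[1] = 2×2 + 2×2 + 2×2 = 12; y[2] = 2×2 + 2×2 + 2×2 = 12. Result: [12, 12, 12]

[12, 12, 12]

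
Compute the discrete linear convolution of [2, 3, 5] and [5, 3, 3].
y[0] = 2×5 = 10; y[1] = 2×3 + 3×5 = 21; y[2] = 2×3 + 3×3 + 5×5 = 40; y[3] = 3×3 + 5×3 = 24; y[4] = 5×3 = 15

[10, 21, 40, 24, 15]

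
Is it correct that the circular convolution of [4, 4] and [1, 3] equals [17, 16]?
Recompute circular convolution of [4, 4] and [1, 3]: y[0] = 4×1 + 4×3 = 16; y[1] = 4×3 + 4×1 = 16 → [16, 16]. Compare to given [17, 16]: they differ at index 0: given 17, correct 16, so answer: No

No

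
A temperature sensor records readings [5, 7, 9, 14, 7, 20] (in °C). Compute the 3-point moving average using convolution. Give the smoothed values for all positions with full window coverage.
3-point moving average kernel = [1, 1, 1]. Apply in 'valid' mode (full window coverage): avg[0] = (5 + 7 + 9) / 3 = 7.0; avg[1] = (7 + 9 + 14) / 3 = 10.0; avg[2] = (9 + 14 + 7) / 3 = 10.0; avg[3] = (14 + 7 + 20) / 3 = 13.67. Smoothed values: [7.0, 10.0, 10.0, 13.67]

[7.0, 10.0, 10.0, 13.67]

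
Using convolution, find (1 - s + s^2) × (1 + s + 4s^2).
Ascending coefficients: a = [1, -1, 1], b = [1, 1, 4]. c[0] = 1×1 = 1; c[1] = 1×1 + -1×1 = 0; c[2] = 1×4 + -1×1 + 1×1 = 4; c[3] = -1×4 + 1×1 = -3; c[4] = 1×4 = 4. Result coefficients: [1, 0, 4, -3, 4] → 1 + 4s^2 - 3s^3 + 4s^4

1 + 4s^2 - 3s^3 + 4s^4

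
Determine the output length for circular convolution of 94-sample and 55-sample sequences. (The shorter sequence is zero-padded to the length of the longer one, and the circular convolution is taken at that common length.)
Circular convolution (zero-padding the shorter input) has length max(m, n) = max(94, 55) = 94

94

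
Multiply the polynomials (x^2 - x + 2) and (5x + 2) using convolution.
Ascending coefficients: a = [2, -1, 1], b = [2, 5]. c[0] = 2×2 = 4; c[1] = 2×5 + -1×2 = 8; c[2] = -1×5 + 1×2 = -3; c[3] = 1×5 = 5. Result coefficients: [4, 8, -3, 5] → 5x^3 - 3x^2 + 8x + 4

5x^3 - 3x^2 + 8x + 4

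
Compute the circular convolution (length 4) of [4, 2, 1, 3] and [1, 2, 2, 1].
Use y[k] = Σ_j a[j]·b[(k-j) mod 4]. y[0] = 4×1 + 2×1 + 1×2 + 3×2 = 14; y[1] = 4×2 + 2×1 + 1×1 + 3×2 = 17; y[2] = 4×2 + 2×2 + 1×1 + 3×1 = 16; y[3] = 4×1 + 2×2 + 1×2 + 3×1 = 13. Result: [14, 17, 16, 13]

[14, 17, 16, 13]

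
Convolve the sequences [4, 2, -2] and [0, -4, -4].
y[0] = 4×0 = 0; y[1] = 4×-4 + 2×0 = -16; y[2] = 4×-4 + 2×-4 + -2×0 = -24; y[3] = 2×-4 + -2×-4 = 0; y[4] = -2×-4 = 8

[0, -16, -24, 0, 8]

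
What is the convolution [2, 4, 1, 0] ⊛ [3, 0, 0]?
y[0] = 2×3 = 6; y[1] = 2×0 + 4×3 = 12; y[2] = 2×0 + 4×0 + 1×3 = 3; y[3] = 4×0 + 1×0 + 0×3 = 0; y[4] = 1×0 + 0×0 = 0; y[5] = 0×0 = 0

[6, 12, 3, 0, 0, 0]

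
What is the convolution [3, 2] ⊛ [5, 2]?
y[0] = 3×5 = 15; y[1] = 3×2 + 2×5 = 16; y[2] = 2×2 = 4

[15, 16, 4]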